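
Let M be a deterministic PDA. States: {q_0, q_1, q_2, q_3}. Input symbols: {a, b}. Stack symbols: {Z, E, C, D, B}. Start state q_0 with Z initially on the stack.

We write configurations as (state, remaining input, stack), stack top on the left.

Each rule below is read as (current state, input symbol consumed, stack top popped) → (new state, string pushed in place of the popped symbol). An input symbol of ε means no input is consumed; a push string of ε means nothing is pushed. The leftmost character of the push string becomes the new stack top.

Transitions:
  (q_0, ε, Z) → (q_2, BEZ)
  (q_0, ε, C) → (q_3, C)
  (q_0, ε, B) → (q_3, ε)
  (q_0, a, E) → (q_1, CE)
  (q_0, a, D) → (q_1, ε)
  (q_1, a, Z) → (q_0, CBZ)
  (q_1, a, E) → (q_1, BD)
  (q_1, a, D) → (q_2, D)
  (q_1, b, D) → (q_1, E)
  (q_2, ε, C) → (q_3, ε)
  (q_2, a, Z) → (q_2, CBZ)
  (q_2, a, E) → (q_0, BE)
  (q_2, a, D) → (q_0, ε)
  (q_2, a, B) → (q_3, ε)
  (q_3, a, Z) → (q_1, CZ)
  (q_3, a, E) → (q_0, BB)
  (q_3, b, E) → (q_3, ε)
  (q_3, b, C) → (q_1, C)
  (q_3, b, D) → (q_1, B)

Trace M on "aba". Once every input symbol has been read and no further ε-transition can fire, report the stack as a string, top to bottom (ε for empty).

(q_0, aba, Z)
  ε-move, top Z: go to q_2, push BEZ → (q_2, aba, BEZ)
  read a, top B: go to q_3, push ε → (q_3, ba, EZ)
  read b, top E: go to q_3, push ε → (q_3, a, Z)
  read a, top Z: go to q_1, push CZ → (q_1, ε, CZ)
All input consumed in state q_1 with stack CZ.

CZ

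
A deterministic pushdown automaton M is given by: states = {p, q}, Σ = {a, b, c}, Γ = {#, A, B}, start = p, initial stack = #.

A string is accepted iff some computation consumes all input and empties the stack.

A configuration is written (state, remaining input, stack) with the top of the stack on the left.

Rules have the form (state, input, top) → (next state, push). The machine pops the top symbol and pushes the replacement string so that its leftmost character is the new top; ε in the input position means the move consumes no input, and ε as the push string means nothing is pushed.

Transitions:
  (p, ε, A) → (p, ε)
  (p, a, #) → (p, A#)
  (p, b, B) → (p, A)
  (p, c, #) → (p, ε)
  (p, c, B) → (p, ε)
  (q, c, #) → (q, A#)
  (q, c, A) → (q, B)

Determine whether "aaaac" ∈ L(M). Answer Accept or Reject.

(p, aaaac, #)
  read a, top #: go to p, push A# → (p, aaac, A#)
  ε-move, top A: go to p, push ε → (p, aaac, #)
  read a, top #: go to p, push A# → (p, aac, A#)
  ε-move, top A: go to p, push ε → (p, aac, #)
  read a, top #: go to p, push A# → (p, ac, A#)
  ε-move, top A: go to p, push ε → (p, ac, #)
  read a, top #: go to p, push A# → (p, c, A#)
  ε-move, top A: go to p, push ε → (p, c, #)
  read c, top #: go to p, push ε → (p, ε, ε)
All input consumed and the stack is empty.

Accept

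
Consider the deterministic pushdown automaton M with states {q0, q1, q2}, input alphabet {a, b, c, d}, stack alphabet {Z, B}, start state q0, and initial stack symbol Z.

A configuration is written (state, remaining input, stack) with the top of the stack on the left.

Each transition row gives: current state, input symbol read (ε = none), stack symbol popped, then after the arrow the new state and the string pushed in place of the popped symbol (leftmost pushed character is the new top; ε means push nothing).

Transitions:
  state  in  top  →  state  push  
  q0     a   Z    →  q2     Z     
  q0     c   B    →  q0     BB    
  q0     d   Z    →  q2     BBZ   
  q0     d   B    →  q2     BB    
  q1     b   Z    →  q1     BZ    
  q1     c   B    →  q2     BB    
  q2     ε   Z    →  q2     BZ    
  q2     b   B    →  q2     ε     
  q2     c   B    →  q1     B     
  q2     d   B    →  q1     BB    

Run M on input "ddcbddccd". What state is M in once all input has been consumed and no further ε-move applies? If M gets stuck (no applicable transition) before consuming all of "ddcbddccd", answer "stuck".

(q0, ddcbddccd, Z)
  read d, top Z: go to q2, push BBZ → (q2, dcbddccd, BBZ)
  read d, top B: go to q1, push BB → (q1, cbddccd, BBBZ)
  read c, top B: go to q2, push BB → (q2, bddccd, BBBBZ)
  read b, top B: go to q2, push ε → (q2, ddccd, BBBZ)
  read d, top B: go to q1, push BB → (q1, dccd, BBBBZ)
No transition for (q1, d, top B); M blocks with input dccd remaining.

stuck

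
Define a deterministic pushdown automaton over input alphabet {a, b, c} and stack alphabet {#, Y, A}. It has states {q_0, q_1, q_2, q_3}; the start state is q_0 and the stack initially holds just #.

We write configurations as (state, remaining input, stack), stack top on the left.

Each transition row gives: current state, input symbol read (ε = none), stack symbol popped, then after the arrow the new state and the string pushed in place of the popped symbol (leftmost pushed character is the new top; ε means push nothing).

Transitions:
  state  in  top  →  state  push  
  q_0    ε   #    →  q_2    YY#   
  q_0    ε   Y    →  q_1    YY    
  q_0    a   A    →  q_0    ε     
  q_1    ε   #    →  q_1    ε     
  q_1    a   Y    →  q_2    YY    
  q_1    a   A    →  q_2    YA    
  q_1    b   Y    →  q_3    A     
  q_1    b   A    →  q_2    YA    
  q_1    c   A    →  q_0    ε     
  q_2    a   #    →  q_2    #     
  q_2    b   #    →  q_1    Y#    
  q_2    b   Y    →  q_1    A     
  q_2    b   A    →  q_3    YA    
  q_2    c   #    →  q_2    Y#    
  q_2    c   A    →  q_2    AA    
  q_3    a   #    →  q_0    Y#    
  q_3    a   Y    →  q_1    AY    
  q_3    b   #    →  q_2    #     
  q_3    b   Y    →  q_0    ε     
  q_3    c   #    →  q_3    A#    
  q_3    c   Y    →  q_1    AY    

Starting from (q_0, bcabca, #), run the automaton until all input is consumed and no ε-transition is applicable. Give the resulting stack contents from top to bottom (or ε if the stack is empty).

YYYY#

(q_0, bcabca, #)
  ε-move, top #: go to q_2, push YY# → (q_2, bcabca, YY#)
  read b, top Y: go to q_1, push A → (q_1, cabca, AY#)
  read c, top A: go to q_0, push ε → (q_0, abca, Y#)
  ε-move, top Y: go to q_1, push YY → (q_1, abca, YY#)
  read a, top Y: go to q_2, push YY → (q_2, bca, YYY#)
  read b, top Y: go to q_1, push A → (q_1, ca, AYY#)
  read c, top A: go to q_0, push ε → (q_0, a, YY#)
  ε-move, top Y: go to q_1, push YY → (q_1, a, YYY#)
  read a, top Y: go to q_2, push YY → (q_2, ε, YYYY#)
All input consumed in state q_2 with stack YYYY#.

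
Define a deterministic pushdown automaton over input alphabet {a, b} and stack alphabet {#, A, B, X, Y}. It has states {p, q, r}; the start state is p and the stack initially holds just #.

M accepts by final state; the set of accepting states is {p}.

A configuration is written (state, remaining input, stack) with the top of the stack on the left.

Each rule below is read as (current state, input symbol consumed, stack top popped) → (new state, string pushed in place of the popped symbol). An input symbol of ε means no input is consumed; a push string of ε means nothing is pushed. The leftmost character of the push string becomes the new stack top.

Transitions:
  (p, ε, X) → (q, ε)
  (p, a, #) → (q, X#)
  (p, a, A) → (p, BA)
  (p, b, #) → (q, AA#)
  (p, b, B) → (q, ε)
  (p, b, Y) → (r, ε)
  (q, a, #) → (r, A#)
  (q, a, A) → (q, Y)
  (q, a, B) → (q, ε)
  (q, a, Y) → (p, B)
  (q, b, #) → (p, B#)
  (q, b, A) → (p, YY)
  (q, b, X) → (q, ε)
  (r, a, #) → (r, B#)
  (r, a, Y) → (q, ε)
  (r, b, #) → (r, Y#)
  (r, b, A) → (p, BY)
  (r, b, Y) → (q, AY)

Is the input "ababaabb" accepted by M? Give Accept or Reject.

(p, ababaabb, #)
  read a, top #: go to q, push X# → (q, babaabb, X#)
  read b, top X: go to q, push ε → (q, abaabb, #)
  read a, top #: go to r, push A# → (r, baabb, A#)
  read b, top A: go to p, push BY → (p, aabb, BY#)
No transition applies at (p, aabb, BY#); input not fully consumed.

Reject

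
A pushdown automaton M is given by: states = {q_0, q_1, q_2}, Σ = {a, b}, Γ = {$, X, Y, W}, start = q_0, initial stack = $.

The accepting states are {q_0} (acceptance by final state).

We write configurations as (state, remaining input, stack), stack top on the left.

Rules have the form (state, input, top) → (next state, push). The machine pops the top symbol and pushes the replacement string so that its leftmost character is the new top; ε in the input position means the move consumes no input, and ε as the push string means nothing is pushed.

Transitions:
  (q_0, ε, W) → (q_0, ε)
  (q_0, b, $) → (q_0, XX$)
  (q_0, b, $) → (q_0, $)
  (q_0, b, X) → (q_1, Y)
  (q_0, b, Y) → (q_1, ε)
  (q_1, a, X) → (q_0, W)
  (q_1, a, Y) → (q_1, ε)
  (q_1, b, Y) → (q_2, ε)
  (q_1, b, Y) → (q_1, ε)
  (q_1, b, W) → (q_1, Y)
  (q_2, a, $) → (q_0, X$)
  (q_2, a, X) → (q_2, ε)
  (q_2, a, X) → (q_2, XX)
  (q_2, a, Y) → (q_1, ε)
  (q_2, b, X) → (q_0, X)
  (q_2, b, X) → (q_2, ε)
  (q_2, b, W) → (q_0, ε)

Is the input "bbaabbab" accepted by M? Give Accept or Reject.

No computation consumes all input and reaches a final state.

Reject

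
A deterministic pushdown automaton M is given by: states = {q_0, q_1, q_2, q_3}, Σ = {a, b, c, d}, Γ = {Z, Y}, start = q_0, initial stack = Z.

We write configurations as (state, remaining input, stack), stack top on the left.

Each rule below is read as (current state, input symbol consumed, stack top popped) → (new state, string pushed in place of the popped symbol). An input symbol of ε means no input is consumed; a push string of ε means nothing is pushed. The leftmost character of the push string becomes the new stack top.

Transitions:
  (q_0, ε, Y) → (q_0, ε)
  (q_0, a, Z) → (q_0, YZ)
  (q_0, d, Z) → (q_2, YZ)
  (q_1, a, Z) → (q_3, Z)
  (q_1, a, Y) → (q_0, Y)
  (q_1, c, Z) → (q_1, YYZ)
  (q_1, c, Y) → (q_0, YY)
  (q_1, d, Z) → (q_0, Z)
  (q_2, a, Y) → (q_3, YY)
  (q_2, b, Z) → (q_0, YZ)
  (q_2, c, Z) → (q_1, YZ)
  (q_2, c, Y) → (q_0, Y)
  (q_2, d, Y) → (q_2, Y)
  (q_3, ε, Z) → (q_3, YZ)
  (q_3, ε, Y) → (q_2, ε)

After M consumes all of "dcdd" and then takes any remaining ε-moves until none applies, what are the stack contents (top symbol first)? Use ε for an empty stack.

YZ

(q_0, dcdd, Z)
  read d, top Z: go to q_2, push YZ → (q_2, cdd, YZ)
  read c, top Y: go to q_0, push Y → (q_0, dd, YZ)
  ε-move, top Y: go to q_0, push ε → (q_0, dd, Z)
  read d, top Z: go to q_2, push YZ → (q_2, d, YZ)
  read d, top Y: go to q_2, push Y → (q_2, ε, YZ)
All input consumed in state q_2 with stack YZ.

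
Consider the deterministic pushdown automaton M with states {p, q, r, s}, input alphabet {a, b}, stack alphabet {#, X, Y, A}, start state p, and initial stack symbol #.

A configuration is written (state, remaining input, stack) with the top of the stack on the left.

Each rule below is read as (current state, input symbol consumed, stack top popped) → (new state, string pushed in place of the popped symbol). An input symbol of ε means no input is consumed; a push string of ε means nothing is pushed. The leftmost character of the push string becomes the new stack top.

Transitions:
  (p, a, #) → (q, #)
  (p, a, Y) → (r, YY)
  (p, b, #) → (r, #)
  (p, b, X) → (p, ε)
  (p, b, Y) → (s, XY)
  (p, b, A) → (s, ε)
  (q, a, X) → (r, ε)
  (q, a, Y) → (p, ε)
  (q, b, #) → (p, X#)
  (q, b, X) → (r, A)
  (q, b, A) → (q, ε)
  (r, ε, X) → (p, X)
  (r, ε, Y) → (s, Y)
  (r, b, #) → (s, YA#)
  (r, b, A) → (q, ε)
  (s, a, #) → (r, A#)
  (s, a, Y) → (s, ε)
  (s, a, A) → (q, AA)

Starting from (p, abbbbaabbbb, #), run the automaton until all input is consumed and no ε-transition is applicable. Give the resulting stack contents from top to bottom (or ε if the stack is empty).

(p, abbbbaabbbb, #)
  read a, top #: go to q, push # → (q, bbbbaabbbb, #)
  read b, top #: go to p, push X# → (p, bbbaabbbb, X#)
  read b, top X: go to p, push ε → (p, bbaabbbb, #)
  read b, top #: go to r, push # → (r, baabbbb, #)
  read b, top #: go to s, push YA# → (s, aabbbb, YA#)
  read a, top Y: go to s, push ε → (s, abbbb, A#)
  read a, top A: go to q, push AA → (q, bbbb, AA#)
  read b, top A: go to q, push ε → (q, bbb, A#)
  read b, top A: go to q, push ε → (q, bb, #)
  read b, top #: go to p, push X# → (p, b, X#)
  read b, top X: go to p, push ε → (p, ε, #)
All input consumed in state p with stack #.

#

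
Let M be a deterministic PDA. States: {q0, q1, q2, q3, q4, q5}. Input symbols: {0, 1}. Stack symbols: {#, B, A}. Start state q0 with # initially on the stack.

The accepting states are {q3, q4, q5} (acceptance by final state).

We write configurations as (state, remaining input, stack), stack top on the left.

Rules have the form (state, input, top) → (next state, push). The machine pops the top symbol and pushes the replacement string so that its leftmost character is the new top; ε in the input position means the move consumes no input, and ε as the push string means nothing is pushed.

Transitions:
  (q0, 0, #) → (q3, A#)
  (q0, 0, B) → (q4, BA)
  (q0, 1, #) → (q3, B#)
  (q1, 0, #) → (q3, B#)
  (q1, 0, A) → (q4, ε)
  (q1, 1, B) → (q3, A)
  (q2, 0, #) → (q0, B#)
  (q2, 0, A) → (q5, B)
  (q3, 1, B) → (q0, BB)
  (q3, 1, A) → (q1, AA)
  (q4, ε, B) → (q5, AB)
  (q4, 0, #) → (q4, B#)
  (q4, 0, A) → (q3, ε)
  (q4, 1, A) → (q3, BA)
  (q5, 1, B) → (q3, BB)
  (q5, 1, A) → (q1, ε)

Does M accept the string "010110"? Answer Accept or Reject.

(q0, 010110, #)
  read 0, top #: go to q3, push A# → (q3, 10110, A#)
  read 1, top A: go to q1, push AA → (q1, 0110, AA#)
  read 0, top A: go to q4, push ε → (q4, 110, A#)
  read 1, top A: go to q3, push BA → (q3, 10, BA#)
  read 1, top B: go to q0, push BB → (q0, 0, BBA#)
  read 0, top B: go to q4, push BA → (q4, ε, BABA#)
All input consumed; state q4 ∈ F.

Accept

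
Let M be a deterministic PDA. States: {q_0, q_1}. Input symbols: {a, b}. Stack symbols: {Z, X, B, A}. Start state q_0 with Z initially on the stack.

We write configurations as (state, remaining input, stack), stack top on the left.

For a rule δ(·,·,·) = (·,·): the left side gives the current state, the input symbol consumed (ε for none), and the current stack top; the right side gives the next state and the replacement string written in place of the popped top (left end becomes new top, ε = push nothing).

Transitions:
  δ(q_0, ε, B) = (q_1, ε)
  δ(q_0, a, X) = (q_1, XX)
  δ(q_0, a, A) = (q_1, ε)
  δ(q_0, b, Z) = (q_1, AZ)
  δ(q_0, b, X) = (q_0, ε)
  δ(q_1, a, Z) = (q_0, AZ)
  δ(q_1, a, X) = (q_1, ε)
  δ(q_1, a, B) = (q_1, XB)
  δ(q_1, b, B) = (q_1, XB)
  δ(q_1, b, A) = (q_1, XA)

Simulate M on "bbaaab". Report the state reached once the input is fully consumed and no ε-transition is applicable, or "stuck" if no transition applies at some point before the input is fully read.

stuck

(q_0, bbaaab, Z)
  read b, top Z: go to q_1, push AZ → (q_1, baaab, AZ)
  read b, top A: go to q_1, push XA → (q_1, aaab, XAZ)
  read a, top X: go to q_1, push ε → (q_1, aab, AZ)
No transition for (q_1, a, top A); M blocks with input aab remaining.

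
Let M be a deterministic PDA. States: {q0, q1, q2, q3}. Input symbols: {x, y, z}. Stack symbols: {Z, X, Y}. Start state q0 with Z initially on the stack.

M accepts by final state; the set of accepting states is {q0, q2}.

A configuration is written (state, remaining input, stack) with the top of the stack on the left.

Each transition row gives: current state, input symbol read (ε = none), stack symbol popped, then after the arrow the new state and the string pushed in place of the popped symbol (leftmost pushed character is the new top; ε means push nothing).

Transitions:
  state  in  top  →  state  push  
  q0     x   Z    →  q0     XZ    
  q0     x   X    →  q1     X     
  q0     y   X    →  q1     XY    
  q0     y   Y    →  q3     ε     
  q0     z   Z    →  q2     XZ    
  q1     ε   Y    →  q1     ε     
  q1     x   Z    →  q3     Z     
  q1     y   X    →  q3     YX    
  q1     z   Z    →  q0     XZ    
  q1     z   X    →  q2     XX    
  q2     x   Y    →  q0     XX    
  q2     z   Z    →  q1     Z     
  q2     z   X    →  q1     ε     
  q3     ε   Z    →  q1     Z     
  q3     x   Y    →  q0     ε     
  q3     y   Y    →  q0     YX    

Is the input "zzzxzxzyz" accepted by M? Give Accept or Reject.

(q0, zzzxzxzyz, Z)
  read z, top Z: go to q2, push XZ → (q2, zzxzxzyz, XZ)
  read z, top X: go to q1, push ε → (q1, zxzxzyz, Z)
  read z, top Z: go to q0, push XZ → (q0, xzxzyz, XZ)
  read x, top X: go to q1, push X → (q1, zxzyz, XZ)
  read z, top X: go to q2, push XX → (q2, xzyz, XXZ)
No transition applies at (q2, xzyz, XXZ); input not fully consumed.

Reject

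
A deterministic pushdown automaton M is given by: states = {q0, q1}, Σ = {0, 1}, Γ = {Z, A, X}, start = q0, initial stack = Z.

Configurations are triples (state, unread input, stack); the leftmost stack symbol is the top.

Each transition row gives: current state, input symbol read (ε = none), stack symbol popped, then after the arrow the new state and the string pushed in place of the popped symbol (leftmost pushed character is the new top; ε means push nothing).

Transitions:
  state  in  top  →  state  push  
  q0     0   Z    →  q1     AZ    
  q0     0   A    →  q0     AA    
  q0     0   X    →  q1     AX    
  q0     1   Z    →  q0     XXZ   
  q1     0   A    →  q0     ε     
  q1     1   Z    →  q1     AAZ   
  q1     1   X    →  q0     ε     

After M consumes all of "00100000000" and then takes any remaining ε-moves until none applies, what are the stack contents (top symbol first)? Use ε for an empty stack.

XXZ

(q0, 00100000000, Z)
  read 0, top Z: go to q1, push AZ → (q1, 0100000000, AZ)
  read 0, top A: go to q0, push ε → (q0, 100000000, Z)
  read 1, top Z: go to q0, push XXZ → (q0, 00000000, XXZ)
  read 0, top X: go to q1, push AX → (q1, 0000000, AXXZ)
  read 0, top A: go to q0, push ε → (q0, 000000, XXZ)
  read 0, top X: go to q1, push AX → (q1, 00000, AXXZ)
  read 0, top A: go to q0, push ε → (q0, 0000, XXZ)
  read 0, top X: go to q1, push AX → (q1, 000, AXXZ)
  read 0, top A: go to q0, push ε → (q0, 00, XXZ)
  read 0, top X: go to q1, push AX → (q1, 0, AXXZ)
  read 0, top A: go to q0, push ε → (q0, ε, XXZ)
All input consumed in state q0 with stack XXZ.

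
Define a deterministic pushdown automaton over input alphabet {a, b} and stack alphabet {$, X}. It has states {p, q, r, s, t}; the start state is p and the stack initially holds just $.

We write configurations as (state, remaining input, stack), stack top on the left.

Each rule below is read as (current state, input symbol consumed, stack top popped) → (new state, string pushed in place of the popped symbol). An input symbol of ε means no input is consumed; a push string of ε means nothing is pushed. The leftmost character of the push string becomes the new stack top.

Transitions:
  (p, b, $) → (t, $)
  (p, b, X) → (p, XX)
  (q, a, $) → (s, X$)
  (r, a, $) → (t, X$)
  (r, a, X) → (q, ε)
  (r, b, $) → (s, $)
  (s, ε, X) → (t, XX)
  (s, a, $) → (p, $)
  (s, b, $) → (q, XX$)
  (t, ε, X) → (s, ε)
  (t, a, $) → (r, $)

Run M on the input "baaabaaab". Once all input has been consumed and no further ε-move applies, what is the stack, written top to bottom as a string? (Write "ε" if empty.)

(p, baaabaaab, $) ⊢ (t, aaabaaab, $) ⊢ (r, aabaaab, $) ⊢ (t, abaaab, X$) ⊢ (s, abaaab, $) ⊢ (p, baaab, $) ⊢ (t, aaab, $) ⊢ (r, aab, $) ⊢ (t, ab, X$) ⊢ (s, ab, $) ⊢ (p, b, $) ⊢ (t, ε, $)
All input consumed in state t with stack $.

$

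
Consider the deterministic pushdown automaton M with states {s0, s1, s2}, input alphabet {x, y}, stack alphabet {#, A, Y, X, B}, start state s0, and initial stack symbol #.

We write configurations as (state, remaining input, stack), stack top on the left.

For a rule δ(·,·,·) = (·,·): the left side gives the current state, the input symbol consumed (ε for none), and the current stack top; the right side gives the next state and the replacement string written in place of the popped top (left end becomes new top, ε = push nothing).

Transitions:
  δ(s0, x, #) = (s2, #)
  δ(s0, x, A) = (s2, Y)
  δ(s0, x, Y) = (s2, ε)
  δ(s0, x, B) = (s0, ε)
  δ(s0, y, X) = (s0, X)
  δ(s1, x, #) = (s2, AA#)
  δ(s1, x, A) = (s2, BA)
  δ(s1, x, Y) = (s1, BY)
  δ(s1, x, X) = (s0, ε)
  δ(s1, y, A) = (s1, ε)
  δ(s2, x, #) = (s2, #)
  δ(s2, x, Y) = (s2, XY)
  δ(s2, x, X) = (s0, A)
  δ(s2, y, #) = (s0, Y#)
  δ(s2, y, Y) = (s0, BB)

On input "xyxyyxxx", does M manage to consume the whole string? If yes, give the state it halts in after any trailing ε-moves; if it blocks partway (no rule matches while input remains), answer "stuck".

stuck

(s0, xyxyyxxx, #)
  read x, top #: go to s2, push # → (s2, yxyyxxx, #)
  read y, top #: go to s0, push Y# → (s0, xyyxxx, Y#)
  read x, top Y: go to s2, push ε → (s2, yyxxx, #)
  read y, top #: go to s0, push Y# → (s0, yxxx, Y#)
No transition for (s0, y, top Y); M blocks with input yxxx remaining.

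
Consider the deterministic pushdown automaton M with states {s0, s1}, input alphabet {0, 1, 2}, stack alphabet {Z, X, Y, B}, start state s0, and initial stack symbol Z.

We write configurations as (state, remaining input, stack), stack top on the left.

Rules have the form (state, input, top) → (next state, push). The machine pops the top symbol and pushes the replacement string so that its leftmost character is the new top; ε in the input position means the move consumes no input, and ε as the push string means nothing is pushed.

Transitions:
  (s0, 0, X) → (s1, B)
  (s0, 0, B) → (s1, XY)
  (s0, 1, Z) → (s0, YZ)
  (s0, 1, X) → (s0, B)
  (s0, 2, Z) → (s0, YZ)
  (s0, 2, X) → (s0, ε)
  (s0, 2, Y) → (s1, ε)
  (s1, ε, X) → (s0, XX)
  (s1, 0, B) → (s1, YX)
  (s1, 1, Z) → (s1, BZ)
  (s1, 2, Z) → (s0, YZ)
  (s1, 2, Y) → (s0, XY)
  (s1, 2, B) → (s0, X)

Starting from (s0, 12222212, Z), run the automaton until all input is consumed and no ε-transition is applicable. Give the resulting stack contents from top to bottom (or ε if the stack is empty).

XZ

(s0, 12222212, Z)
  read 1, top Z: go to s0, push YZ → (s0, 2222212, YZ)
  read 2, top Y: go to s1, push ε → (s1, 222212, Z)
  read 2, top Z: go to s0, push YZ → (s0, 22212, YZ)
  read 2, top Y: go to s1, push ε → (s1, 2212, Z)
  read 2, top Z: go to s0, push YZ → (s0, 212, YZ)
  read 2, top Y: go to s1, push ε → (s1, 12, Z)
  read 1, top Z: go to s1, push BZ → (s1, 2, BZ)
  read 2, top B: go to s0, push X → (s0, ε, XZ)
All input consumed in state s0 with stack XZ.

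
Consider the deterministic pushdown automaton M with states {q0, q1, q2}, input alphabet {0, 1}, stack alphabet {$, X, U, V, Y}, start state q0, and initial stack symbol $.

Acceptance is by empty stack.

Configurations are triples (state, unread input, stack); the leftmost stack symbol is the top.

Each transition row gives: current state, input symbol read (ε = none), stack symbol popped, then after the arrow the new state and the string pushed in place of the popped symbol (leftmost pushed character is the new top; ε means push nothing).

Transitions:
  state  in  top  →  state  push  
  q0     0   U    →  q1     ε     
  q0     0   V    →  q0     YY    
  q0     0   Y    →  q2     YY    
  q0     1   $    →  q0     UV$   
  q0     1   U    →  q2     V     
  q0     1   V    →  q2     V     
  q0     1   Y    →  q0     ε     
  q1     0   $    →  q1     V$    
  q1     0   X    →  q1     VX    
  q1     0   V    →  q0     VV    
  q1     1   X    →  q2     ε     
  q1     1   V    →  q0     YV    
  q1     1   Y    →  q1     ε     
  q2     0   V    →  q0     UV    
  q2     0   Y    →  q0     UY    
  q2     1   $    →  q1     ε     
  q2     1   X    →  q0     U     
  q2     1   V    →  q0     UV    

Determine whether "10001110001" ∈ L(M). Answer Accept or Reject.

Reject

(q0, 10001110001, $)
  read 1, top $: go to q0, push UV$ → (q0, 0001110001, UV$)
  read 0, top U: go to q1, push ε → (q1, 001110001, V$)
  read 0, top V: go to q0, push VV → (q0, 01110001, VV$)
  read 0, top V: go to q0, push YY → (q0, 1110001, YYV$)
  read 1, top Y: go to q0, push ε → (q0, 110001, YV$)
  read 1, top Y: go to q0, push ε → (q0, 10001, V$)
  read 1, top V: go to q2, push V → (q2, 0001, V$)
  read 0, top V: go to q0, push UV → (q0, 001, UV$)
  read 0, top U: go to q1, push ε → (q1, 01, V$)
  read 0, top V: go to q0, push VV → (q0, 1, VV$)
  read 1, top V: go to q2, push V → (q2, ε, VV$)
All input consumed; stack is VV$, not empty, and no further ε-move applies.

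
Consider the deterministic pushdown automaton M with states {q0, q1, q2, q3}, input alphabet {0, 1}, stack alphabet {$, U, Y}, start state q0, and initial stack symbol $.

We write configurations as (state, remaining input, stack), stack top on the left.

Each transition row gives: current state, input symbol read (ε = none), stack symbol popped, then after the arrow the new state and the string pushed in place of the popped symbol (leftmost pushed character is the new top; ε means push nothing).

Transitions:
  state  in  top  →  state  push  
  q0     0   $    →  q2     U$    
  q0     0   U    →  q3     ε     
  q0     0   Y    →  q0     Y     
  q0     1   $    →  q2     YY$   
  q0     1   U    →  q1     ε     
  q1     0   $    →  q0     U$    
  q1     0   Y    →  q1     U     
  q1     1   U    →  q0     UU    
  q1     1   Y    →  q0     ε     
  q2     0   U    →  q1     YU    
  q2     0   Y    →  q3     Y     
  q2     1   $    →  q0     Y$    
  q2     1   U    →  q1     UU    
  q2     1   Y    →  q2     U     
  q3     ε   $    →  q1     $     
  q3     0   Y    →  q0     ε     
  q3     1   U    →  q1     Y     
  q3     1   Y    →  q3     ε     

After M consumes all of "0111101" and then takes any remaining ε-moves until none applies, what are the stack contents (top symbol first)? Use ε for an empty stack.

YU$

(q0, 0111101, $)
  read 0, top $: go to q2, push U$ → (q2, 111101, U$)
  read 1, top U: go to q1, push UU → (q1, 11101, UU$)
  read 1, top U: go to q0, push UU → (q0, 1101, UUU$)
  read 1, top U: go to q1, push ε → (q1, 101, UU$)
  read 1, top U: go to q0, push UU → (q0, 01, UUU$)
  read 0, top U: go to q3, push ε → (q3, 1, UU$)
  read 1, top U: go to q1, push Y → (q1, ε, YU$)
All input consumed in state q1 with stack YU$.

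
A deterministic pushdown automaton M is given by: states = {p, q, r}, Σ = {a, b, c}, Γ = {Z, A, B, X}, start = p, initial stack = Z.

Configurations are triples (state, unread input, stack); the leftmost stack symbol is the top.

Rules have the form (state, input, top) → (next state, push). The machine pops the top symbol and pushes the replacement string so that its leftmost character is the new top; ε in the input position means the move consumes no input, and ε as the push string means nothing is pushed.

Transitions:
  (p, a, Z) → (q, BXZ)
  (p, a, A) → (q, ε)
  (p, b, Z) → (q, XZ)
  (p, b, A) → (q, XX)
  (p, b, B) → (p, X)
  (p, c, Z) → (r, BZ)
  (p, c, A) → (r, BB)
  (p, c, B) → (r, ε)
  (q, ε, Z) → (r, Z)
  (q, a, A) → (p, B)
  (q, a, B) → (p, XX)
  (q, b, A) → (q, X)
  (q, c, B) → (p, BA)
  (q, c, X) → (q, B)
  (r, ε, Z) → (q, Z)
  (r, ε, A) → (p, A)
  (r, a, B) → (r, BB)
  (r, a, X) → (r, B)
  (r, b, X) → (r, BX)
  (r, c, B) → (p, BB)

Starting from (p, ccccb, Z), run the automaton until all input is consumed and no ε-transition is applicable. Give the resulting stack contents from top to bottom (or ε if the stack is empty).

(p, ccccb, Z) ⊢ (r, cccb, BZ) ⊢ (p, ccb, BBZ) ⊢ (r, cb, BZ) ⊢ (p, b, BBZ) ⊢ (p, ε, XBZ)
All input consumed in state p with stack XBZ.

XBZ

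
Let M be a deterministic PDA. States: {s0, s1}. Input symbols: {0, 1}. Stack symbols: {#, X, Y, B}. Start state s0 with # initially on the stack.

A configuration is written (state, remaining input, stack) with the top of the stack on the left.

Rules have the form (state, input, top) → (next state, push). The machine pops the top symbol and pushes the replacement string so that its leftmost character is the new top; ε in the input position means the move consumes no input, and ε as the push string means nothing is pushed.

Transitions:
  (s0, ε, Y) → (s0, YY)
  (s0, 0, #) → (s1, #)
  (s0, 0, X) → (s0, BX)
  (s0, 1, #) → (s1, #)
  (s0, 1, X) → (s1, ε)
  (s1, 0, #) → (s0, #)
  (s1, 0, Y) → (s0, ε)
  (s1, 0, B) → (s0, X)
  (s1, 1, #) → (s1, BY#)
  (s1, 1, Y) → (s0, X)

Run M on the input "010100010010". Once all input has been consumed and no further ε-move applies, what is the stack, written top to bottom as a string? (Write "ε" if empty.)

XY#

(s0, 010100010010, #)
  read 0, top #: go to s1, push # → (s1, 10100010010, #)
  read 1, top #: go to s1, push BY# → (s1, 0100010010, BY#)
  read 0, top B: go to s0, push X → (s0, 100010010, XY#)
  read 1, top X: go to s1, push ε → (s1, 00010010, Y#)
  read 0, top Y: go to s0, push ε → (s0, 0010010, #)
  read 0, top #: go to s1, push # → (s1, 010010, #)
  read 0, top #: go to s0, push # → (s0, 10010, #)
  read 1, top #: go to s1, push # → (s1, 0010, #)
  read 0, top #: go to s0, push # → (s0, 010, #)
  read 0, top #: go to s1, push # → (s1, 10, #)
  read 1, top #: go to s1, push BY# → (s1, 0, BY#)
  read 0, top B: go to s0, push X → (s0, ε, XY#)
All input consumed in state s0 with stack XY#.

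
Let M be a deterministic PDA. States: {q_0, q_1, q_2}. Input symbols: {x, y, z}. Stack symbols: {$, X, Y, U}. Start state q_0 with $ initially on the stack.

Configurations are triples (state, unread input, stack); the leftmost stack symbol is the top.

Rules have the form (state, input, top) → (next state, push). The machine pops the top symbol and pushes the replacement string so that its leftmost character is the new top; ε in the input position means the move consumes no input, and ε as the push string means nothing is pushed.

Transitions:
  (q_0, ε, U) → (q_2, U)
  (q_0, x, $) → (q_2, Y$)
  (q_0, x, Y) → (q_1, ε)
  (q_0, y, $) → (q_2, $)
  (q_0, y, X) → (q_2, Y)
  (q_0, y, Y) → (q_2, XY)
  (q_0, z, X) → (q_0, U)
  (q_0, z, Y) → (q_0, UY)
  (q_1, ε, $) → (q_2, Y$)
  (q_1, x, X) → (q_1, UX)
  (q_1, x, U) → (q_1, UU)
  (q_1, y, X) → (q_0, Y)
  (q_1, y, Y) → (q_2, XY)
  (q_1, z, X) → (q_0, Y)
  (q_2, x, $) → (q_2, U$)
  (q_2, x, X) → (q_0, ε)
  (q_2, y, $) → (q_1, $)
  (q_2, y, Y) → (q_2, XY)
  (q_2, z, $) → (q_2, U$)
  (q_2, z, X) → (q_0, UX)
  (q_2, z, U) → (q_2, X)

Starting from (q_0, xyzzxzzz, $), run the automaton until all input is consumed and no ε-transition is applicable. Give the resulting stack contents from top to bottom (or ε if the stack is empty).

(q_0, xyzzxzzz, $) ⊢ (q_2, yzzxzzz, Y$) ⊢ (q_2, zzxzzz, XY$) ⊢ (q_0, zxzzz, UXY$) ⊢ (q_2, zxzzz, UXY$) ⊢ (q_2, xzzz, XXY$) ⊢ (q_0, zzz, XY$) ⊢ (q_0, zz, UY$) ⊢ (q_2, zz, UY$) ⊢ (q_2, z, XY$) ⊢ (q_0, ε, UXY$) ⊢ (q_2, ε, UXY$)
All input consumed in state q_2 with stack UXY$.

UXY$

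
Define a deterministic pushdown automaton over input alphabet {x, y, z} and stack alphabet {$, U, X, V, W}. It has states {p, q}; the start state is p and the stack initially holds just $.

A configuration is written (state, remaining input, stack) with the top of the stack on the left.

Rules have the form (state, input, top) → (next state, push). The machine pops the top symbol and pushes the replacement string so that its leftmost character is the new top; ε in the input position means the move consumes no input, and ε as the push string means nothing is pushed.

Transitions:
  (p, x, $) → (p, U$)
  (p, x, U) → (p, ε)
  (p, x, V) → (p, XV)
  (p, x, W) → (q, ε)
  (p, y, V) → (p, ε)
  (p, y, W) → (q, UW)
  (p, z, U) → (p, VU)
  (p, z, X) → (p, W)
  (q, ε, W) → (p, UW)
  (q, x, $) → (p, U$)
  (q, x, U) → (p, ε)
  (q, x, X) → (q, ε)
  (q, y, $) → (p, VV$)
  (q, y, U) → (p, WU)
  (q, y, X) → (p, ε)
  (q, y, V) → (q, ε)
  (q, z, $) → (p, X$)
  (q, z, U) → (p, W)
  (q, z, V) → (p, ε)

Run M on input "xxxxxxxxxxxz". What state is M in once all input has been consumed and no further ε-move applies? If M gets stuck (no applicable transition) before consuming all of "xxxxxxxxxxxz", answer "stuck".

p

(p, xxxxxxxxxxxz, $) ⊢ (p, xxxxxxxxxxz, U$) ⊢ (p, xxxxxxxxxz, $) ⊢ (p, xxxxxxxxz, U$) ⊢ (p, xxxxxxxz, $) ⊢ (p, xxxxxxz, U$) ⊢ (p, xxxxxz, $) ⊢ (p, xxxxz, U$) ⊢ (p, xxxz, $) ⊢ (p, xxz, U$) ⊢ (p, xz, $) ⊢ (p, z, U$) ⊢ (p, ε, VU$)
All input consumed; M is in state p.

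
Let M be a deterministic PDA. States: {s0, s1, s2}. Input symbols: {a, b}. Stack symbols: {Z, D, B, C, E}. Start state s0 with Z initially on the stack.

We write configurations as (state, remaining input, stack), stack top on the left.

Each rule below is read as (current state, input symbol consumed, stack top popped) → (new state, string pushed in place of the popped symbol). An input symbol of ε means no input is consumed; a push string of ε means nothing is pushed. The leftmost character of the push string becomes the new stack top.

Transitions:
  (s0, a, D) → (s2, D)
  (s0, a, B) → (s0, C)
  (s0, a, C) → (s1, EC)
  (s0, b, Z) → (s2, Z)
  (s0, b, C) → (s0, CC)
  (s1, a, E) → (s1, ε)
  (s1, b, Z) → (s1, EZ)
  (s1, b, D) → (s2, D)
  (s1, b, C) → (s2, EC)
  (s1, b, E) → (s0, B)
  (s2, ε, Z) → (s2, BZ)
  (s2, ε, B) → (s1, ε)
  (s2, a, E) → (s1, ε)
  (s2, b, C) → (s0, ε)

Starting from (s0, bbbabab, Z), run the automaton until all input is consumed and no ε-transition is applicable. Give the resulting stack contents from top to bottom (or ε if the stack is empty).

BCCZ

(s0, bbbabab, Z)
  read b, top Z: go to s2, push Z → (s2, bbabab, Z)
  ε-move, top Z: go to s2, push BZ → (s2, bbabab, BZ)
  ε-move, top B: go to s1, push ε → (s1, bbabab, Z)
  read b, top Z: go to s1, push EZ → (s1, babab, EZ)
  read b, top E: go to s0, push B → (s0, abab, BZ)
  read a, top B: go to s0, push C → (s0, bab, CZ)
  read b, top C: go to s0, push CC → (s0, ab, CCZ)
  read a, top C: go to s1, push EC → (s1, b, ECCZ)
  read b, top E: go to s0, push B → (s0, ε, BCCZ)
All input consumed in state s0 with stack BCCZ.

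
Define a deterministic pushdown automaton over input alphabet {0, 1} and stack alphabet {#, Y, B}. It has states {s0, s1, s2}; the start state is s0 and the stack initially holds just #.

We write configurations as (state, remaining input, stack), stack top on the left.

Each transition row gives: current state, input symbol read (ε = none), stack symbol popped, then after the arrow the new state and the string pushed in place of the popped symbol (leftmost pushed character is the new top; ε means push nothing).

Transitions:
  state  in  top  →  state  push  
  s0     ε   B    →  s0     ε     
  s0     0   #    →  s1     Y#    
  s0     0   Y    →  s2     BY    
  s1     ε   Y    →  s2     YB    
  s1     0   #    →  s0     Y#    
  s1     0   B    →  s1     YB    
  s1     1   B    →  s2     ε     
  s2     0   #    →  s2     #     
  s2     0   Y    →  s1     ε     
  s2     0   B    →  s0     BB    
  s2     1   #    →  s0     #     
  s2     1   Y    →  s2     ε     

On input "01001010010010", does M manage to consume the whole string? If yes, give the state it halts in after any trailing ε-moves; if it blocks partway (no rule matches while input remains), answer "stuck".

(s0, 01001010010010, #)
  read 0, top #: go to s1, push Y# → (s1, 1001010010010, Y#)
  ε-move, top Y: go to s2, push YB → (s2, 1001010010010, YB#)
  read 1, top Y: go to s2, push ε → (s2, 001010010010, B#)
  read 0, top B: go to s0, push BB → (s0, 01010010010, BB#)
  ε-move, top B: go to s0, push ε → (s0, 01010010010, B#)
  ε-move, top B: go to s0, push ε → (s0, 01010010010, #)
  read 0, top #: go to s1, push Y# → (s1, 1010010010, Y#)
  ε-move, top Y: go to s2, push YB → (s2, 1010010010, YB#)
  read 1, top Y: go to s2, push ε → (s2, 010010010, B#)
  read 0, top B: go to s0, push BB → (s0, 10010010, BB#)
  ε-move, top B: go to s0, push ε → (s0, 10010010, B#)
  ε-move, top B: go to s0, push ε → (s0, 10010010, #)
No transition for (s0, 1, top #); M blocks with input 10010010 remaining.

stuck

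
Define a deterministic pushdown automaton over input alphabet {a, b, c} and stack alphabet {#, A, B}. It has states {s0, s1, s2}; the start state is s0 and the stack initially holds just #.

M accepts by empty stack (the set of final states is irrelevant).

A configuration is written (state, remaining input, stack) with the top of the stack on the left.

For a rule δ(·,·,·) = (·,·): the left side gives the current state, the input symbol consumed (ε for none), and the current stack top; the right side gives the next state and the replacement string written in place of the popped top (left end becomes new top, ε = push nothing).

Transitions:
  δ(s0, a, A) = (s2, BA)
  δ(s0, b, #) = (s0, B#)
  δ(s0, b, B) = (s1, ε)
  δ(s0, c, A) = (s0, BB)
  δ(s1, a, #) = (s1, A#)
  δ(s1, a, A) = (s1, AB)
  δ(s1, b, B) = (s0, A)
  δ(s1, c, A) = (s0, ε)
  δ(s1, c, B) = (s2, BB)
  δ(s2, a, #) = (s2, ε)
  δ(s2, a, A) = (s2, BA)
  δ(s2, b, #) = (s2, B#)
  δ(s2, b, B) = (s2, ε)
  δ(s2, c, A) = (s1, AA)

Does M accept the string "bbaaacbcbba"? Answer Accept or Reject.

(s0, bbaaacbcbba, #)
  read b, top #: go to s0, push B# → (s0, baaacbcbba, B#)
  read b, top B: go to s1, push ε → (s1, aaacbcbba, #)
  read a, top #: go to s1, push A# → (s1, aacbcbba, A#)
  read a, top A: go to s1, push AB → (s1, acbcbba, AB#)
  read a, top A: go to s1, push AB → (s1, cbcbba, ABB#)
  read c, top A: go to s0, push ε → (s0, bcbba, BB#)
  read b, top B: go to s1, push ε → (s1, cbba, B#)
  read c, top B: go to s2, push BB → (s2, bba, BB#)
  read b, top B: go to s2, push ε → (s2, ba, B#)
  read b, top B: go to s2, push ε → (s2, a, #)
  read a, top #: go to s2, push ε → (s2, ε, ε)
All input consumed and the stack is empty.

Accept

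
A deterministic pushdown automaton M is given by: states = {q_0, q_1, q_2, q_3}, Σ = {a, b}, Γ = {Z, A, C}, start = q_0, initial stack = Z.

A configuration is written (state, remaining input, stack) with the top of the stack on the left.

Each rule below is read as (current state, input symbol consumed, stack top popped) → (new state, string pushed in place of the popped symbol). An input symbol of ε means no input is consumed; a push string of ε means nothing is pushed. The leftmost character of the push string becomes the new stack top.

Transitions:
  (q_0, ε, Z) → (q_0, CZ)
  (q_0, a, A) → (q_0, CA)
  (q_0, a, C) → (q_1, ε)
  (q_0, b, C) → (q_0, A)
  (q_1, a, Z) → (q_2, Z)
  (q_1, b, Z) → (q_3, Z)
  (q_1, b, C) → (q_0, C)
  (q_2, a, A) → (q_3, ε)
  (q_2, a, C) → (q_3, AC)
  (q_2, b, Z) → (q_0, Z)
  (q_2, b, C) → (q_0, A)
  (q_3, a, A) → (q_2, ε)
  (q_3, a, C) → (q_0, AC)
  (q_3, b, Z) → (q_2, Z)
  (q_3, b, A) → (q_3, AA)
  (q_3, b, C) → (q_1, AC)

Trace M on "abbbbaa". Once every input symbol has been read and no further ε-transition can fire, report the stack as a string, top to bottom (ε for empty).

(q_0, abbbbaa, Z)
  ε-move, top Z: go to q_0, push CZ → (q_0, abbbbaa, CZ)
  read a, top C: go to q_1, push ε → (q_1, bbbbaa, Z)
  read b, top Z: go to q_3, push Z → (q_3, bbbaa, Z)
  read b, top Z: go to q_2, push Z → (q_2, bbaa, Z)
  read b, top Z: go to q_0, push Z → (q_0, baa, Z)
  ε-move, top Z: go to q_0, push CZ → (q_0, baa, CZ)
  read b, top C: go to q_0, push A → (q_0, aa, AZ)
  read a, top A: go to q_0, push CA → (q_0, a, CAZ)
  read a, top C: go to q_1, push ε → (q_1, ε, AZ)
All input consumed in state q_1 with stack AZ.

AZ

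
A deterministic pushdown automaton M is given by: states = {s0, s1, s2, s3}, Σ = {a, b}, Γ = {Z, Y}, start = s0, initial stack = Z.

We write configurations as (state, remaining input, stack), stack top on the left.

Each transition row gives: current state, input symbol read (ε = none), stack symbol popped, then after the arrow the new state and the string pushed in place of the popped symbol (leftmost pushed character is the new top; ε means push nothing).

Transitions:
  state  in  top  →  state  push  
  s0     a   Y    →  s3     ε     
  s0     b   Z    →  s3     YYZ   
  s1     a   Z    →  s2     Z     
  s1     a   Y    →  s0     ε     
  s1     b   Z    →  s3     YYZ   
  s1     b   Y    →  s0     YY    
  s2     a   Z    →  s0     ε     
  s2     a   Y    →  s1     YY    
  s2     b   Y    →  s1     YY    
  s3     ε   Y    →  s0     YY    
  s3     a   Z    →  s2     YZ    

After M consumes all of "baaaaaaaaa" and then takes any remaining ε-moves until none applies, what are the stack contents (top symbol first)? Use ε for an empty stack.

YYYZ

(s0, baaaaaaaaa, Z) ⊢ (s3, aaaaaaaaa, YYZ) ⊢ (s0, aaaaaaaaa, YYYZ) ⊢ (s3, aaaaaaaa, YYZ) ⊢ (s0, aaaaaaaa, YYYZ) ⊢ (s3, aaaaaaa, YYZ) ⊢ (s0, aaaaaaa, YYYZ) ⊢ (s3, aaaaaa, YYZ) ⊢ (s0, aaaaaa, YYYZ) ⊢ (s3, aaaaa, YYZ) ⊢ (s0, aaaaa, YYYZ) ⊢ (s3, aaaa, YYZ) ⊢ (s0, aaaa, YYYZ) ⊢ (s3, aaa, YYZ) ⊢ (s0, aaa, YYYZ) ⊢ (s3, aa, YYZ) ⊢ (s0, aa, YYYZ) ⊢ (s3, a, YYZ) ⊢ (s0, a, YYYZ) ⊢ (s3, ε, YYZ) ⊢ (s0, ε, YYYZ)
All input consumed in state s0 with stack YYYZ.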